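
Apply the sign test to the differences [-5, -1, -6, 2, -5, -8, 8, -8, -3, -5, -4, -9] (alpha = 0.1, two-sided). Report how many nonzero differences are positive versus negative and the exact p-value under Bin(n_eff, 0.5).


Step 1: Discard zero differences. Original n = 12; n_eff = number of nonzero differences = 12.
Nonzero differences (with sign): -5, -1, -6, +2, -5, -8, +8, -8, -3, -5, -4, -9
Step 2: Count signs: positive = 2, negative = 10.
Step 3: Under H0: P(positive) = 0.5, so the number of positives S ~ Bin(12, 0.5).
Step 4: Two-sided exact p-value = sum of Bin(12,0.5) probabilities at or below the observed probability = 0.038574.
Step 5: alpha = 0.1. reject H0.

n_eff = 12, pos = 2, neg = 10, p = 0.038574, reject H0.


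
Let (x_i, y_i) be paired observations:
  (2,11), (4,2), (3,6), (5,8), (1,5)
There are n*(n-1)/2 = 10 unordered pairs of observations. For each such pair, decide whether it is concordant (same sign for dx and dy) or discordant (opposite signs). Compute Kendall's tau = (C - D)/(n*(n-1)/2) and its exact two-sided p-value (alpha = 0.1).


Step 1: Enumerate the 10 unordered pairs (i,j) with i<j and classify each by sign(x_j-x_i) * sign(y_j-y_i).
  (1,2):dx=+2,dy=-9->D; (1,3):dx=+1,dy=-5->D; (1,4):dx=+3,dy=-3->D; (1,5):dx=-1,dy=-6->C
  (2,3):dx=-1,dy=+4->D; (2,4):dx=+1,dy=+6->C; (2,5):dx=-3,dy=+3->D; (3,4):dx=+2,dy=+2->C
  (3,5):dx=-2,dy=-1->C; (4,5):dx=-4,dy=-3->C
Step 2: C = 5, D = 5, total pairs = 10.
Step 3: tau = (C - D)/(n(n-1)/2) = (5 - 5)/10 = 0.000000.
Step 4: Exact two-sided p-value (enumerate n! = 120 permutations of y under H0): p = 1.000000.
Step 5: alpha = 0.1. fail to reject H0.

tau_b = 0.0000 (C=5, D=5), p = 1.000000, fail to reject H0.


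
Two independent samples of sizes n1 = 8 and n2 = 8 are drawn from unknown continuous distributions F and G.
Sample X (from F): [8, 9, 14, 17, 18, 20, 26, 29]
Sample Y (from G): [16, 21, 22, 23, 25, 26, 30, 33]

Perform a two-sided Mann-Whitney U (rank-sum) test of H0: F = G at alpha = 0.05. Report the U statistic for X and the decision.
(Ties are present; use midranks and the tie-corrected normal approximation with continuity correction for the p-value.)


Step 1: Combine and sort all 16 observations; assign midranks.
sorted (value, group): (8,X), (9,X), (14,X), (16,Y), (17,X), (18,X), (20,X), (21,Y), (22,Y), (23,Y), (25,Y), (26,X), (26,Y), (29,X), (30,Y), (33,Y)
ranks: 8->1, 9->2, 14->3, 16->4, 17->5, 18->6, 20->7, 21->8, 22->9, 23->10, 25->11, 26->12.5, 26->12.5, 29->14, 30->15, 33->16
Step 2: Rank sum for X: R1 = 1 + 2 + 3 + 5 + 6 + 7 + 12.5 + 14 = 50.5.
Step 3: U_X = R1 - n1(n1+1)/2 = 50.5 - 8*9/2 = 50.5 - 36 = 14.5.
       U_Y = n1*n2 - U_X = 64 - 14.5 = 49.5.
Step 4: Ties are present, so use the tie-corrected normal approximation (with continuity correction) for the p-value.
Step 5: p-value = 0.073991; compare to alpha = 0.05. fail to reject H0.

U_X = 14.5, p = 0.073991, fail to reject H0 at alpha = 0.05.


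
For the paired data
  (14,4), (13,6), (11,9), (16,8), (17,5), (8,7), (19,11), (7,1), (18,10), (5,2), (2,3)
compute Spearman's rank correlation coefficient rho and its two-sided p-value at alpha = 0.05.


Step 1: Rank x and y separately (midranks; no ties here).
rank(x): 14->7, 13->6, 11->5, 16->8, 17->9, 8->4, 19->11, 7->3, 18->10, 5->2, 2->1
rank(y): 4->4, 6->6, 9->9, 8->8, 5->5, 7->7, 11->11, 1->1, 10->10, 2->2, 3->3
Step 2: d_i = R_x(i) - R_y(i); compute d_i^2.
  (7-4)^2=9, (6-6)^2=0, (5-9)^2=16, (8-8)^2=0, (9-5)^2=16, (4-7)^2=9, (11-11)^2=0, (3-1)^2=4, (10-10)^2=0, (2-2)^2=0, (1-3)^2=4
sum(d^2) = 58.
Step 3: rho = 1 - 6*58 / (11*(11^2 - 1)) = 1 - 348/1320 = 0.736364.
Step 4: Under H0, t = rho * sqrt((n-2)/(1-rho^2)) = 3.2651 ~ t(9).
Step 5: Two-sided p-value from the t-distribution with 9 df = 0.009760.
Step 6: alpha = 0.05. reject H0.

rho = 0.7364, p = 0.009760, reject H0 at alpha = 0.05.


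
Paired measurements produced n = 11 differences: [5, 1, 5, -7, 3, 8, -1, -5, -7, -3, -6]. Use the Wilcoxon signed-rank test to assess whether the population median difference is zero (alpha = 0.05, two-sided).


Step 1: Drop any zero differences (none here) and take |d_i|.
|d| = [5, 1, 5, 7, 3, 8, 1, 5, 7, 3, 6]
Step 2: Midrank |d_i| (ties get averaged ranks).
ranks: |5|->6, |1|->1.5, |5|->6, |7|->9.5, |3|->3.5, |8|->11, |1|->1.5, |5|->6, |7|->9.5, |3|->3.5, |6|->8
Step 3: Attach original signs; sum ranks with positive sign and with negative sign.
W+ = 6 + 1.5 + 6 + 3.5 + 11 = 28
W- = 9.5 + 1.5 + 6 + 9.5 + 3.5 + 8 = 38
(Check: W+ + W- = 66 should equal n(n+1)/2 = 66.)
Step 4: Test statistic W = min(W+, W-) = 28.
Step 5: Ties in |d|, so use the tie-corrected normal approximation.
        E[W] = n(n+1)/4 = 11*12/4 = 33.
        Tie groups: |d|=1 (t=2), |d|=3 (t=2), |d|=5 (t=3), |d|=7 (t=2); sum(t^3 - t) = 42.
        Var[W] = n(n+1)(2n+1)/24 - sum(t^3-t)/48 = 3036/24 - 42/48 = 125.625.
        z = (W - E[W]) / sqrt(Var[W]) = (28 - 33) / 11.2083 = -0.4461.
        Two-sided p = 2*Phi(z) = 0.655525.
Step 6: alpha = 0.05. fail to reject H0.

W+ = 28, W- = 38, W = min = 28, p = 0.655525, fail to reject H0.


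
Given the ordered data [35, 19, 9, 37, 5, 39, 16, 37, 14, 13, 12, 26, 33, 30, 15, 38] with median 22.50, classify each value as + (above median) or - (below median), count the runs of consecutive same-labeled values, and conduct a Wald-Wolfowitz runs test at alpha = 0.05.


Step 1: Compute median = 22.50; label A = above, B = below.
Labels in order: ABBABABABBBAAABA  (n_A = 8, n_B = 8)
Step 2: Count runs R = 11.
Step 3: Under H0 (random ordering), E[R] = 2*n_A*n_B/(n_A+n_B) + 1 = 2*8*8/16 + 1 = 9.0000.
        Var[R] = 2*n_A*n_B*(2*n_A*n_B - n_A - n_B) / ((n_A+n_B)^2 * (n_A+n_B-1)) = 14336/3840 = 3.7333.
        SD[R] = 1.9322.
Step 4: Continuity-corrected z = (R - 0.5 - E[R]) / SD[R] = (11 - 0.5 - 9.0000) / 1.9322 = 0.7763.
Step 5: Two-sided p-value via normal approximation = 2*(1 - Phi(|z|)) = 0.437558.
Step 6: alpha = 0.05. fail to reject H0.

R = 11, z = 0.7763, p = 0.437558, fail to reject H0.


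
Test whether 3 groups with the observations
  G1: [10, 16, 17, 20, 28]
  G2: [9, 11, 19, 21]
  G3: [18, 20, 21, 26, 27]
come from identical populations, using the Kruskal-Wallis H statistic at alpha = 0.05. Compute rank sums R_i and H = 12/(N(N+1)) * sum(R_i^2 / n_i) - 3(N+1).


Step 1: Combine all N = 14 observations and assign midranks.
sorted (value, group, rank): (9,G2,1), (10,G1,2), (11,G2,3), (16,G1,4), (17,G1,5), (18,G3,6), (19,G2,7), (20,G1,8.5), (20,G3,8.5), (21,G2,10.5), (21,G3,10.5), (26,G3,12), (27,G3,13), (28,G1,14)
Step 2: Sum ranks within each group.
R_1 = 33.5 (n_1 = 5)
R_2 = 21.5 (n_2 = 4)
R_3 = 50 (n_3 = 5)
Step 3: H = 12/(N(N+1)) * sum(R_i^2/n_i) - 3(N+1)
     = 12/(14*15) * (33.5^2/5 + 21.5^2/4 + 50^2/5) - 3*15
     = 0.057143 * 840.013 - 45
     = 3.000714.
Step 4: Ties present; correction factor C = 1 - 12/(14^3 - 14) = 0.995604. Corrected H = 3.000714 / 0.995604 = 3.013962.
Step 5: Under H0, H ~ chi^2(2); p-value = 0.221578.
Step 6: alpha = 0.05. fail to reject H0.

H = 3.0140, df = 2, p = 0.221578, fail to reject H0.


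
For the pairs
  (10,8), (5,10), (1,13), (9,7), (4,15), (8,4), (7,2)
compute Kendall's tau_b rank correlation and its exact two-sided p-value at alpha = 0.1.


Step 1: Enumerate the 21 unordered pairs (i,j) with i<j and classify each by sign(x_j-x_i) * sign(y_j-y_i).
  (1,2):dx=-5,dy=+2->D; (1,3):dx=-9,dy=+5->D; (1,4):dx=-1,dy=-1->C; (1,5):dx=-6,dy=+7->D
  (1,6):dx=-2,dy=-4->C; (1,7):dx=-3,dy=-6->C; (2,3):dx=-4,dy=+3->D; (2,4):dx=+4,dy=-3->D
  (2,5):dx=-1,dy=+5->D; (2,6):dx=+3,dy=-6->D; (2,7):dx=+2,dy=-8->D; (3,4):dx=+8,dy=-6->D
  (3,5):dx=+3,dy=+2->C; (3,6):dx=+7,dy=-9->D; (3,7):dx=+6,dy=-11->D; (4,5):dx=-5,dy=+8->D
  (4,6):dx=-1,dy=-3->C; (4,7):dx=-2,dy=-5->C; (5,6):dx=+4,dy=-11->D; (5,7):dx=+3,dy=-13->D
  (6,7):dx=-1,dy=-2->C
Step 2: C = 7, D = 14, total pairs = 21.
Step 3: tau = (C - D)/(n(n-1)/2) = (7 - 14)/21 = -0.333333.
Step 4: Exact two-sided p-value (enumerate n! = 5040 permutations of y under H0): p = 0.381349.
Step 5: alpha = 0.1. fail to reject H0.

tau_b = -0.3333 (C=7, D=14), p = 0.381349, fail to reject H0.


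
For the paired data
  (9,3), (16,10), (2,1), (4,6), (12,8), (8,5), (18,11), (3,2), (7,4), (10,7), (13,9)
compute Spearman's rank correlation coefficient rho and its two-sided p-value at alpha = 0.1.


Step 1: Rank x and y separately (midranks; no ties here).
rank(x): 9->6, 16->10, 2->1, 4->3, 12->8, 8->5, 18->11, 3->2, 7->4, 10->7, 13->9
rank(y): 3->3, 10->10, 1->1, 6->6, 8->8, 5->5, 11->11, 2->2, 4->4, 7->7, 9->9
Step 2: d_i = R_x(i) - R_y(i); compute d_i^2.
  (6-3)^2=9, (10-10)^2=0, (1-1)^2=0, (3-6)^2=9, (8-8)^2=0, (5-5)^2=0, (11-11)^2=0, (2-2)^2=0, (4-4)^2=0, (7-7)^2=0, (9-9)^2=0
sum(d^2) = 18.
Step 3: rho = 1 - 6*18 / (11*(11^2 - 1)) = 1 - 108/1320 = 0.918182.
Step 4: Under H0, t = rho * sqrt((n-2)/(1-rho^2)) = 6.9531 ~ t(9).
Step 5: Two-sided p-value from the t-distribution with 9 df = 0.000067.
Step 6: alpha = 0.1. reject H0.

rho = 0.9182, p = 0.000067, reject H0 at alpha = 0.1.


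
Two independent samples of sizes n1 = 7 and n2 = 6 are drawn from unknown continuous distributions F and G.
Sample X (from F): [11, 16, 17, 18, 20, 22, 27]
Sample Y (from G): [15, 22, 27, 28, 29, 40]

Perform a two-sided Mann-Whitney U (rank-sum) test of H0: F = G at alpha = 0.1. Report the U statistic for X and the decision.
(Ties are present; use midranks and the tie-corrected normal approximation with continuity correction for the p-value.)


Step 1: Combine and sort all 13 observations; assign midranks.
sorted (value, group): (11,X), (15,Y), (16,X), (17,X), (18,X), (20,X), (22,X), (22,Y), (27,X), (27,Y), (28,Y), (29,Y), (40,Y)
ranks: 11->1, 15->2, 16->3, 17->4, 18->5, 20->6, 22->7.5, 22->7.5, 27->9.5, 27->9.5, 28->11, 29->12, 40->13
Step 2: Rank sum for X: R1 = 1 + 3 + 4 + 5 + 6 + 7.5 + 9.5 = 36.
Step 3: U_X = R1 - n1(n1+1)/2 = 36 - 7*8/2 = 36 - 28 = 8.
       U_Y = n1*n2 - U_X = 42 - 8 = 34.
Step 4: Ties are present, so use the tie-corrected normal approximation (with continuity correction) for the p-value.
Step 5: p-value = 0.073351; compare to alpha = 0.1. reject H0.

U_X = 8, p = 0.073351, reject H0 at alpha = 0.1.


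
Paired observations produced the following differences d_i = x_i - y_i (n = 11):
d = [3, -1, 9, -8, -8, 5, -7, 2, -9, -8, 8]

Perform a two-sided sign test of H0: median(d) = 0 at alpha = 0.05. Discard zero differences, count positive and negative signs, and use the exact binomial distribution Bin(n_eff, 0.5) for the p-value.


Step 1: Discard zero differences. Original n = 11; n_eff = number of nonzero differences = 11.
Nonzero differences (with sign): +3, -1, +9, -8, -8, +5, -7, +2, -9, -8, +8
Step 2: Count signs: positive = 5, negative = 6.
Step 3: Under H0: P(positive) = 0.5, so the number of positives S ~ Bin(11, 0.5).
Step 4: Two-sided exact p-value = sum of Bin(11,0.5) probabilities at or below the observed probability = 1.000000.
Step 5: alpha = 0.05. fail to reject H0.

n_eff = 11, pos = 5, neg = 6, p = 1.000000, fail to reject H0.


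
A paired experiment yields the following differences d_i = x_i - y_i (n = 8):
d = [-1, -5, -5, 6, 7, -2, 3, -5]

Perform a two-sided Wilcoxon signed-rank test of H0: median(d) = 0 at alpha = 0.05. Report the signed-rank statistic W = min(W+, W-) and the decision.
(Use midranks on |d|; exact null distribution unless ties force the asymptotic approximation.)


Step 1: Drop any zero differences (none here) and take |d_i|.
|d| = [1, 5, 5, 6, 7, 2, 3, 5]
Step 2: Midrank |d_i| (ties get averaged ranks).
ranks: |1|->1, |5|->5, |5|->5, |6|->7, |7|->8, |2|->2, |3|->3, |5|->5
Step 3: Attach original signs; sum ranks with positive sign and with negative sign.
W+ = 7 + 8 + 3 = 18
W- = 1 + 5 + 5 + 2 + 5 = 18
(Check: W+ + W- = 36 should equal n(n+1)/2 = 36.)
Step 4: Test statistic W = min(W+, W-) = 18.
Step 5: Ties in |d|, so use the tie-corrected normal approximation.
        E[W] = n(n+1)/4 = 8*9/4 = 18.
        Tie groups: |d|=5 (t=3); sum(t^3 - t) = 24.
        Var[W] = n(n+1)(2n+1)/24 - sum(t^3-t)/48 = 1224/24 - 24/48 = 50.5.
        z = (W - E[W]) / sqrt(Var[W]) = (18 - 18) / 7.1063 = 0.0000.
        Two-sided p = 2*Phi(z) = 1.000000.
Step 6: alpha = 0.05. fail to reject H0.

W+ = 18, W- = 18, W = min = 18, p = 1.000000, fail to reject H0.


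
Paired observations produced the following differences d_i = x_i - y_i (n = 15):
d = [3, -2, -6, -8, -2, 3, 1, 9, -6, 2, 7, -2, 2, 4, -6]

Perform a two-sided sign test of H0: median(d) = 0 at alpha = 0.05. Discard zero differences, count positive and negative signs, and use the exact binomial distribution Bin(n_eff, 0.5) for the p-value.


Step 1: Discard zero differences. Original n = 15; n_eff = number of nonzero differences = 15.
Nonzero differences (with sign): +3, -2, -6, -8, -2, +3, +1, +9, -6, +2, +7, -2, +2, +4, -6
Step 2: Count signs: positive = 8, negative = 7.
Step 3: Under H0: P(positive) = 0.5, so the number of positives S ~ Bin(15, 0.5).
Step 4: Two-sided exact p-value = sum of Bin(15,0.5) probabilities at or below the observed probability = 1.000000.
Step 5: alpha = 0.05. fail to reject H0.

n_eff = 15, pos = 8, neg = 7, p = 1.000000, fail to reject H0.


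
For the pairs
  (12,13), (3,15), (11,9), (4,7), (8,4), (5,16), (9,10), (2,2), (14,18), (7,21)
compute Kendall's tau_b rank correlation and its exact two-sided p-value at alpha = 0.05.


Step 1: Enumerate the 45 unordered pairs (i,j) with i<j and classify each by sign(x_j-x_i) * sign(y_j-y_i).
  (1,2):dx=-9,dy=+2->D; (1,3):dx=-1,dy=-4->C; (1,4):dx=-8,dy=-6->C; (1,5):dx=-4,dy=-9->C
  (1,6):dx=-7,dy=+3->D; (1,7):dx=-3,dy=-3->C; (1,8):dx=-10,dy=-11->C; (1,9):dx=+2,dy=+5->C
  (1,10):dx=-5,dy=+8->D; (2,3):dx=+8,dy=-6->D; (2,4):dx=+1,dy=-8->D; (2,5):dx=+5,dy=-11->D
  (2,6):dx=+2,dy=+1->C; (2,7):dx=+6,dy=-5->D; (2,8):dx=-1,dy=-13->C; (2,9):dx=+11,dy=+3->C
  (2,10):dx=+4,dy=+6->C; (3,4):dx=-7,dy=-2->C; (3,5):dx=-3,dy=-5->C; (3,6):dx=-6,dy=+7->D
  (3,7):dx=-2,dy=+1->D; (3,8):dx=-9,dy=-7->C; (3,9):dx=+3,dy=+9->C; (3,10):dx=-4,dy=+12->D
  (4,5):dx=+4,dy=-3->D; (4,6):dx=+1,dy=+9->C; (4,7):dx=+5,dy=+3->C; (4,8):dx=-2,dy=-5->C
  (4,9):dx=+10,dy=+11->C; (4,10):dx=+3,dy=+14->C; (5,6):dx=-3,dy=+12->D; (5,7):dx=+1,dy=+6->C
  (5,8):dx=-6,dy=-2->C; (5,9):dx=+6,dy=+14->C; (5,10):dx=-1,dy=+17->D; (6,7):dx=+4,dy=-6->D
  (6,8):dx=-3,dy=-14->C; (6,9):dx=+9,dy=+2->C; (6,10):dx=+2,dy=+5->C; (7,8):dx=-7,dy=-8->C
  (7,9):dx=+5,dy=+8->C; (7,10):dx=-2,dy=+11->D; (8,9):dx=+12,dy=+16->C; (8,10):dx=+5,dy=+19->C
  (9,10):dx=-7,dy=+3->D
Step 2: C = 29, D = 16, total pairs = 45.
Step 3: tau = (C - D)/(n(n-1)/2) = (29 - 16)/45 = 0.288889.
Step 4: Exact two-sided p-value (enumerate n! = 3628800 permutations of y under H0): p = 0.291248.
Step 5: alpha = 0.05. fail to reject H0.

tau_b = 0.2889 (C=29, D=16), p = 0.291248, fail to reject H0.


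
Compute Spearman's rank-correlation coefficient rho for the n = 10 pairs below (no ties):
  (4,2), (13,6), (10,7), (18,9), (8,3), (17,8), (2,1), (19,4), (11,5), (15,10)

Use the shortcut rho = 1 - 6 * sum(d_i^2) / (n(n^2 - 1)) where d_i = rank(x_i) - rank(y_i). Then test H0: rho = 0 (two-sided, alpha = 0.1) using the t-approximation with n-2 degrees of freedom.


Step 1: Rank x and y separately (midranks; no ties here).
rank(x): 4->2, 13->6, 10->4, 18->9, 8->3, 17->8, 2->1, 19->10, 11->5, 15->7
rank(y): 2->2, 6->6, 7->7, 9->9, 3->3, 8->8, 1->1, 4->4, 5->5, 10->10
Step 2: d_i = R_x(i) - R_y(i); compute d_i^2.
  (2-2)^2=0, (6-6)^2=0, (4-7)^2=9, (9-9)^2=0, (3-3)^2=0, (8-8)^2=0, (1-1)^2=0, (10-4)^2=36, (5-5)^2=0, (7-10)^2=9
sum(d^2) = 54.
Step 3: rho = 1 - 6*54 / (10*(10^2 - 1)) = 1 - 324/990 = 0.672727.
Step 4: Under H0, t = rho * sqrt((n-2)/(1-rho^2)) = 2.5717 ~ t(8).
Step 5: Two-sided p-value from the t-distribution with 8 df = 0.033041.
Step 6: alpha = 0.1. reject H0.

rho = 0.6727, p = 0.033041, reject H0 at alpha = 0.1.


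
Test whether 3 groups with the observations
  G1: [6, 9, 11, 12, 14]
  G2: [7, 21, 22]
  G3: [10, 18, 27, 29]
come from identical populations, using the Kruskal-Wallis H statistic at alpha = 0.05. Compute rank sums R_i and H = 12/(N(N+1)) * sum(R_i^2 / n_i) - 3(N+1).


Step 1: Combine all N = 12 observations and assign midranks.
sorted (value, group, rank): (6,G1,1), (7,G2,2), (9,G1,3), (10,G3,4), (11,G1,5), (12,G1,6), (14,G1,7), (18,G3,8), (21,G2,9), (22,G2,10), (27,G3,11), (29,G3,12)
Step 2: Sum ranks within each group.
R_1 = 22 (n_1 = 5)
R_2 = 21 (n_2 = 3)
R_3 = 35 (n_3 = 4)
Step 3: H = 12/(N(N+1)) * sum(R_i^2/n_i) - 3(N+1)
     = 12/(12*13) * (22^2/5 + 21^2/3 + 35^2/4) - 3*13
     = 0.076923 * 550.05 - 39
     = 3.311538.
Step 4: No ties, so H is used without correction.
Step 5: Under H0, H ~ chi^2(2); p-value = 0.190945.
Step 6: alpha = 0.05. fail to reject H0.

H = 3.3115, df = 2, p = 0.190945, fail to reject H0.


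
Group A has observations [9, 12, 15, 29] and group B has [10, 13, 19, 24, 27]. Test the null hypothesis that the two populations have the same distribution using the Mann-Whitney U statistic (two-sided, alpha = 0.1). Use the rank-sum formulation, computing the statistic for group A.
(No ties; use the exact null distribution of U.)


Step 1: Combine and sort all 9 observations; assign midranks.
sorted (value, group): (9,X), (10,Y), (12,X), (13,Y), (15,X), (19,Y), (24,Y), (27,Y), (29,X)
ranks: 9->1, 10->2, 12->3, 13->4, 15->5, 19->6, 24->7, 27->8, 29->9
Step 2: Rank sum for X: R1 = 1 + 3 + 5 + 9 = 18.
Step 3: U_X = R1 - n1(n1+1)/2 = 18 - 4*5/2 = 18 - 10 = 8.
       U_Y = n1*n2 - U_X = 20 - 8 = 12.
Step 4: No ties, so the exact null distribution of U (based on enumerating the C(9,4) = 126 equally likely rank assignments) gives the two-sided p-value.
Step 5: p-value = 0.730159; compare to alpha = 0.1. fail to reject H0.

U_X = 8, p = 0.730159, fail to reject H0 at alpha = 0.1.


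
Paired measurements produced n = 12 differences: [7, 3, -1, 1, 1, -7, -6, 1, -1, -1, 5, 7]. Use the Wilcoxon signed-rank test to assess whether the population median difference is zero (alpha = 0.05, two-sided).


Step 1: Drop any zero differences (none here) and take |d_i|.
|d| = [7, 3, 1, 1, 1, 7, 6, 1, 1, 1, 5, 7]
Step 2: Midrank |d_i| (ties get averaged ranks).
ranks: |7|->11, |3|->7, |1|->3.5, |1|->3.5, |1|->3.5, |7|->11, |6|->9, |1|->3.5, |1|->3.5, |1|->3.5, |5|->8, |7|->11
Step 3: Attach original signs; sum ranks with positive sign and with negative sign.
W+ = 11 + 7 + 3.5 + 3.5 + 3.5 + 8 + 11 = 47.5
W- = 3.5 + 11 + 9 + 3.5 + 3.5 = 30.5
(Check: W+ + W- = 78 should equal n(n+1)/2 = 78.)
Step 4: Test statistic W = min(W+, W-) = 30.5.
Step 5: Ties in |d|, so use the tie-corrected normal approximation.
        E[W] = n(n+1)/4 = 12*13/4 = 39.
        Tie groups: |d|=1 (t=6), |d|=7 (t=3); sum(t^3 - t) = 234.
        Var[W] = n(n+1)(2n+1)/24 - sum(t^3-t)/48 = 3900/24 - 234/48 = 157.625.
        z = (W - E[W]) / sqrt(Var[W]) = (30.5 - 39) / 12.5549 = -0.6770.
        Two-sided p = 2*Phi(z) = 0.498388.
Step 6: alpha = 0.05. fail to reject H0.

W+ = 47.5, W- = 30.5, W = min = 30.5, p = 0.498388, fail to reject H0.


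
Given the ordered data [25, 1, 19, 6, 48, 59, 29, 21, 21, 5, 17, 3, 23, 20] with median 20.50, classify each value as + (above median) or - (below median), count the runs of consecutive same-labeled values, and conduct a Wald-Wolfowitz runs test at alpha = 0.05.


Step 1: Compute median = 20.50; label A = above, B = below.
Labels in order: ABBBAAAAABBBAB  (n_A = 7, n_B = 7)
Step 2: Count runs R = 6.
Step 3: Under H0 (random ordering), E[R] = 2*n_A*n_B/(n_A+n_B) + 1 = 2*7*7/14 + 1 = 8.0000.
        Var[R] = 2*n_A*n_B*(2*n_A*n_B - n_A - n_B) / ((n_A+n_B)^2 * (n_A+n_B-1)) = 8232/2548 = 3.2308.
        SD[R] = 1.7974.
Step 4: Continuity-corrected z = (R + 0.5 - E[R]) / SD[R] = (6 + 0.5 - 8.0000) / 1.7974 = -0.8345.
Step 5: Two-sided p-value via normal approximation = 2*(1 - Phi(|z|)) = 0.403986.
Step 6: alpha = 0.05. fail to reject H0.

R = 6, z = -0.8345, p = 0.403986, fail to reject H0.


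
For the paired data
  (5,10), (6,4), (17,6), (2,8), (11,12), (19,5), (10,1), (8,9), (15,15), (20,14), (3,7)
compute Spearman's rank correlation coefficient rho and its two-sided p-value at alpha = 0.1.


Step 1: Rank x and y separately (midranks; no ties here).
rank(x): 5->3, 6->4, 17->9, 2->1, 11->7, 19->10, 10->6, 8->5, 15->8, 20->11, 3->2
rank(y): 10->8, 4->2, 6->4, 8->6, 12->9, 5->3, 1->1, 9->7, 15->11, 14->10, 7->5
Step 2: d_i = R_x(i) - R_y(i); compute d_i^2.
  (3-8)^2=25, (4-2)^2=4, (9-4)^2=25, (1-6)^2=25, (7-9)^2=4, (10-3)^2=49, (6-1)^2=25, (5-7)^2=4, (8-11)^2=9, (11-10)^2=1, (2-5)^2=9
sum(d^2) = 180.
Step 3: rho = 1 - 6*180 / (11*(11^2 - 1)) = 1 - 1080/1320 = 0.181818.
Step 4: Under H0, t = rho * sqrt((n-2)/(1-rho^2)) = 0.5547 ~ t(9).
Step 5: Two-sided p-value from the t-distribution with 9 df = 0.592615.
Step 6: alpha = 0.1. fail to reject H0.

rho = 0.1818, p = 0.592615, fail to reject H0 at alpha = 0.1.


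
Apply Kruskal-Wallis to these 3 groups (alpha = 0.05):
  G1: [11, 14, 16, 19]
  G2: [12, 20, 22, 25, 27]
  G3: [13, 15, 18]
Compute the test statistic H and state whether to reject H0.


Step 1: Combine all N = 12 observations and assign midranks.
sorted (value, group, rank): (11,G1,1), (12,G2,2), (13,G3,3), (14,G1,4), (15,G3,5), (16,G1,6), (18,G3,7), (19,G1,8), (20,G2,9), (22,G2,10), (25,G2,11), (27,G2,12)
Step 2: Sum ranks within each group.
R_1 = 19 (n_1 = 4)
R_2 = 44 (n_2 = 5)
R_3 = 15 (n_3 = 3)
Step 3: H = 12/(N(N+1)) * sum(R_i^2/n_i) - 3(N+1)
     = 12/(12*13) * (19^2/4 + 44^2/5 + 15^2/3) - 3*13
     = 0.076923 * 552.45 - 39
     = 3.496154.
Step 4: No ties, so H is used without correction.
Step 5: Under H0, H ~ chi^2(2); p-value = 0.174108.
Step 6: alpha = 0.05. fail to reject H0.

H = 3.4962, df = 2, p = 0.174108, fail to reject H0.


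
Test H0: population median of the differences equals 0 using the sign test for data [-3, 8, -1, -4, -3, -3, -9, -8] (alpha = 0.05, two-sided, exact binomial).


Step 1: Discard zero differences. Original n = 8; n_eff = number of nonzero differences = 8.
Nonzero differences (with sign): -3, +8, -1, -4, -3, -3, -9, -8
Step 2: Count signs: positive = 1, negative = 7.
Step 3: Under H0: P(positive) = 0.5, so the number of positives S ~ Bin(8, 0.5).
Step 4: Two-sided exact p-value = sum of Bin(8,0.5) probabilities at or below the observed probability = 0.070312.
Step 5: alpha = 0.05. fail to reject H0.

n_eff = 8, pos = 1, neg = 7, p = 0.070312, fail to reject H0.


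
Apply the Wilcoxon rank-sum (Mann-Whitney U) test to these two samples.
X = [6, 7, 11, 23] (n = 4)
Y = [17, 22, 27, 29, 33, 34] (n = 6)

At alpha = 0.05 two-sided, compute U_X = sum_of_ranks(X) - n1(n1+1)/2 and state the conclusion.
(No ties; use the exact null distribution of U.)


Step 1: Combine and sort all 10 observations; assign midranks.
sorted (value, group): (6,X), (7,X), (11,X), (17,Y), (22,Y), (23,X), (27,Y), (29,Y), (33,Y), (34,Y)
ranks: 6->1, 7->2, 11->3, 17->4, 22->5, 23->6, 27->7, 29->8, 33->9, 34->10
Step 2: Rank sum for X: R1 = 1 + 2 + 3 + 6 = 12.
Step 3: U_X = R1 - n1(n1+1)/2 = 12 - 4*5/2 = 12 - 10 = 2.
       U_Y = n1*n2 - U_X = 24 - 2 = 22.
Step 4: No ties, so the exact null distribution of U (based on enumerating the C(10,4) = 210 equally likely rank assignments) gives the two-sided p-value.
Step 5: p-value = 0.038095; compare to alpha = 0.05. reject H0.

U_X = 2, p = 0.038095, reject H0 at alpha = 0.05.


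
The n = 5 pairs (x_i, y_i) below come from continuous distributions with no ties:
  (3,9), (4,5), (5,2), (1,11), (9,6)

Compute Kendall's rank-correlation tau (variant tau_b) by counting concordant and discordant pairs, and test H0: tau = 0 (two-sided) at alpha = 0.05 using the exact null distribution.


Step 1: Enumerate the 10 unordered pairs (i,j) with i<j and classify each by sign(x_j-x_i) * sign(y_j-y_i).
  (1,2):dx=+1,dy=-4->D; (1,3):dx=+2,dy=-7->D; (1,4):dx=-2,dy=+2->D; (1,5):dx=+6,dy=-3->D
  (2,3):dx=+1,dy=-3->D; (2,4):dx=-3,dy=+6->D; (2,5):dx=+5,dy=+1->C; (3,4):dx=-4,dy=+9->D
  (3,5):dx=+4,dy=+4->C; (4,5):dx=+8,dy=-5->D
Step 2: C = 2, D = 8, total pairs = 10.
Step 3: tau = (C - D)/(n(n-1)/2) = (2 - 8)/10 = -0.600000.
Step 4: Exact two-sided p-value (enumerate n! = 120 permutations of y under H0): p = 0.233333.
Step 5: alpha = 0.05. fail to reject H0.

tau_b = -0.6000 (C=2, D=8), p = 0.233333, fail to reject H0.


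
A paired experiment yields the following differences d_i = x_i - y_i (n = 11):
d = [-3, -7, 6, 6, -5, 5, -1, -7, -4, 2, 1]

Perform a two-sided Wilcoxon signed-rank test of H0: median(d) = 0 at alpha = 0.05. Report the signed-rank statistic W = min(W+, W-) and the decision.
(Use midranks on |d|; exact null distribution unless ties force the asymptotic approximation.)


Step 1: Drop any zero differences (none here) and take |d_i|.
|d| = [3, 7, 6, 6, 5, 5, 1, 7, 4, 2, 1]
Step 2: Midrank |d_i| (ties get averaged ranks).
ranks: |3|->4, |7|->10.5, |6|->8.5, |6|->8.5, |5|->6.5, |5|->6.5, |1|->1.5, |7|->10.5, |4|->5, |2|->3, |1|->1.5
Step 3: Attach original signs; sum ranks with positive sign and with negative sign.
W+ = 8.5 + 8.5 + 6.5 + 3 + 1.5 = 28
W- = 4 + 10.5 + 6.5 + 1.5 + 10.5 + 5 = 38
(Check: W+ + W- = 66 should equal n(n+1)/2 = 66.)
Step 4: Test statistic W = min(W+, W-) = 28.
Step 5: Ties in |d|, so use the tie-corrected normal approximation.
        E[W] = n(n+1)/4 = 11*12/4 = 33.
        Tie groups: |d|=1 (t=2), |d|=5 (t=2), |d|=6 (t=2), |d|=7 (t=2); sum(t^3 - t) = 24.
        Var[W] = n(n+1)(2n+1)/24 - sum(t^3-t)/48 = 3036/24 - 24/48 = 126.
        z = (W - E[W]) / sqrt(Var[W]) = (28 - 33) / 11.2250 = -0.4454.
        Two-sided p = 2*Phi(z) = 0.656005.
Step 6: alpha = 0.05. fail to reject H0.

W+ = 28, W- = 38, W = min = 28, p = 0.656005, fail to reject H0.


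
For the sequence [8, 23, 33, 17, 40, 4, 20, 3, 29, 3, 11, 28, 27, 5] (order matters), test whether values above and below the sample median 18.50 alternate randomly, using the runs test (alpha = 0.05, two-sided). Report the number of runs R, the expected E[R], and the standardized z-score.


Step 1: Compute median = 18.50; label A = above, B = below.
Labels in order: BAABABABABBAAB  (n_A = 7, n_B = 7)
Step 2: Count runs R = 11.
Step 3: Under H0 (random ordering), E[R] = 2*n_A*n_B/(n_A+n_B) + 1 = 2*7*7/14 + 1 = 8.0000.
        Var[R] = 2*n_A*n_B*(2*n_A*n_B - n_A - n_B) / ((n_A+n_B)^2 * (n_A+n_B-1)) = 8232/2548 = 3.2308.
        SD[R] = 1.7974.
Step 4: Continuity-corrected z = (R - 0.5 - E[R]) / SD[R] = (11 - 0.5 - 8.0000) / 1.7974 = 1.3909.
Step 5: Two-sided p-value via normal approximation = 2*(1 - Phi(|z|)) = 0.164264.
Step 6: alpha = 0.05. fail to reject H0.

R = 11, z = 1.3909, p = 0.164264, fail to reject H0.


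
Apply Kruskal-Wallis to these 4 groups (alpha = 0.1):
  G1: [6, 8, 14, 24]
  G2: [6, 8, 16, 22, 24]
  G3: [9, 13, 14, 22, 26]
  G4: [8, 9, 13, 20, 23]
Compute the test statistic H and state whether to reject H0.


Step 1: Combine all N = 19 observations and assign midranks.
sorted (value, group, rank): (6,G1,1.5), (6,G2,1.5), (8,G1,4), (8,G2,4), (8,G4,4), (9,G3,6.5), (9,G4,6.5), (13,G3,8.5), (13,G4,8.5), (14,G1,10.5), (14,G3,10.5), (16,G2,12), (20,G4,13), (22,G2,14.5), (22,G3,14.5), (23,G4,16), (24,G1,17.5), (24,G2,17.5), (26,G3,19)
Step 2: Sum ranks within each group.
R_1 = 33.5 (n_1 = 4)
R_2 = 49.5 (n_2 = 5)
R_3 = 59 (n_3 = 5)
R_4 = 48 (n_4 = 5)
Step 3: H = 12/(N(N+1)) * sum(R_i^2/n_i) - 3(N+1)
     = 12/(19*20) * (33.5^2/4 + 49.5^2/5 + 59^2/5 + 48^2/5) - 3*20
     = 0.031579 * 1927.61 - 60
     = 0.871974.
Step 4: Ties present; correction factor C = 1 - 60/(19^3 - 19) = 0.991228. Corrected H = 0.871974 / 0.991228 = 0.879690.
Step 5: Under H0, H ~ chi^2(3); p-value = 0.830326.
Step 6: alpha = 0.1. fail to reject H0.

H = 0.8797, df = 3, p = 0.830326, fail to reject H0.


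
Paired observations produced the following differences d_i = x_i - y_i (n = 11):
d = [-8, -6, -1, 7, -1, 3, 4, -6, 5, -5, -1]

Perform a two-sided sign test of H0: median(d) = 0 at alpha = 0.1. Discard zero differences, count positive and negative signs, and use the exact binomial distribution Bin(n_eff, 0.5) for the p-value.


Step 1: Discard zero differences. Original n = 11; n_eff = number of nonzero differences = 11.
Nonzero differences (with sign): -8, -6, -1, +7, -1, +3, +4, -6, +5, -5, -1
Step 2: Count signs: positive = 4, negative = 7.
Step 3: Under H0: P(positive) = 0.5, so the number of positives S ~ Bin(11, 0.5).
Step 4: Two-sided exact p-value = sum of Bin(11,0.5) probabilities at or below the observed probability = 0.548828.
Step 5: alpha = 0.1. fail to reject H0.

n_eff = 11, pos = 4, neg = 7, p = 0.548828, fail to reject H0.


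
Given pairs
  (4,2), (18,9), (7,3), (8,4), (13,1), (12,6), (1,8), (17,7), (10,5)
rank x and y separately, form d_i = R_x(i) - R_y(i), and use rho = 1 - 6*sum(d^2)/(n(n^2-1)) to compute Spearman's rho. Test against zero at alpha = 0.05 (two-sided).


Step 1: Rank x and y separately (midranks; no ties here).
rank(x): 4->2, 18->9, 7->3, 8->4, 13->7, 12->6, 1->1, 17->8, 10->5
rank(y): 2->2, 9->9, 3->3, 4->4, 1->1, 6->6, 8->8, 7->7, 5->5
Step 2: d_i = R_x(i) - R_y(i); compute d_i^2.
  (2-2)^2=0, (9-9)^2=0, (3-3)^2=0, (4-4)^2=0, (7-1)^2=36, (6-6)^2=0, (1-8)^2=49, (8-7)^2=1, (5-5)^2=0
sum(d^2) = 86.
Step 3: rho = 1 - 6*86 / (9*(9^2 - 1)) = 1 - 516/720 = 0.283333.
Step 4: Under H0, t = rho * sqrt((n-2)/(1-rho^2)) = 0.7817 ~ t(7).
Step 5: Two-sided p-value from the t-distribution with 7 df = 0.460030.
Step 6: alpha = 0.05. fail to reject H0.

rho = 0.2833, p = 0.460030, fail to reject H0 at alpha = 0.05.


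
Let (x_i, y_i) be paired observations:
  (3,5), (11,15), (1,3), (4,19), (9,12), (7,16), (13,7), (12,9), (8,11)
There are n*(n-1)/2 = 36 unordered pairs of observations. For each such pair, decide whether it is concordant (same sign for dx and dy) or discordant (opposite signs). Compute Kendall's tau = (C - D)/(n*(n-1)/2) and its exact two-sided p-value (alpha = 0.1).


Step 1: Enumerate the 36 unordered pairs (i,j) with i<j and classify each by sign(x_j-x_i) * sign(y_j-y_i).
  (1,2):dx=+8,dy=+10->C; (1,3):dx=-2,dy=-2->C; (1,4):dx=+1,dy=+14->C; (1,5):dx=+6,dy=+7->C
  (1,6):dx=+4,dy=+11->C; (1,7):dx=+10,dy=+2->C; (1,8):dx=+9,dy=+4->C; (1,9):dx=+5,dy=+6->C
  (2,3):dx=-10,dy=-12->C; (2,4):dx=-7,dy=+4->D; (2,5):dx=-2,dy=-3->C; (2,6):dx=-4,dy=+1->D
  (2,7):dx=+2,dy=-8->D; (2,8):dx=+1,dy=-6->D; (2,9):dx=-3,dy=-4->C; (3,4):dx=+3,dy=+16->C
  (3,5):dx=+8,dy=+9->C; (3,6):dx=+6,dy=+13->C; (3,7):dx=+12,dy=+4->C; (3,8):dx=+11,dy=+6->C
  (3,9):dx=+7,dy=+8->C; (4,5):dx=+5,dy=-7->D; (4,6):dx=+3,dy=-3->D; (4,7):dx=+9,dy=-12->D
  (4,8):dx=+8,dy=-10->D; (4,9):dx=+4,dy=-8->D; (5,6):dx=-2,dy=+4->D; (5,7):dx=+4,dy=-5->D
  (5,8):dx=+3,dy=-3->D; (5,9):dx=-1,dy=-1->C; (6,7):dx=+6,dy=-9->D; (6,8):dx=+5,dy=-7->D
  (6,9):dx=+1,dy=-5->D; (7,8):dx=-1,dy=+2->D; (7,9):dx=-5,dy=+4->D; (8,9):dx=-4,dy=+2->D
Step 2: C = 18, D = 18, total pairs = 36.
Step 3: tau = (C - D)/(n(n-1)/2) = (18 - 18)/36 = 0.000000.
Step 4: Exact two-sided p-value (enumerate n! = 362880 permutations of y under H0): p = 1.000000.
Step 5: alpha = 0.1. fail to reject H0.

tau_b = 0.0000 (C=18, D=18), p = 1.000000, fail to reject H0.


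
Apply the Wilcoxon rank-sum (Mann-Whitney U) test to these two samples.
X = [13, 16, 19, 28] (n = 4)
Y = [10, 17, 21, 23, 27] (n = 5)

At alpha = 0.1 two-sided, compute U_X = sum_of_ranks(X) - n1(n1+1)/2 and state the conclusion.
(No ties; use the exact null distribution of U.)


Step 1: Combine and sort all 9 observations; assign midranks.
sorted (value, group): (10,Y), (13,X), (16,X), (17,Y), (19,X), (21,Y), (23,Y), (27,Y), (28,X)
ranks: 10->1, 13->2, 16->3, 17->4, 19->5, 21->6, 23->7, 27->8, 28->9
Step 2: Rank sum for X: R1 = 2 + 3 + 5 + 9 = 19.
Step 3: U_X = R1 - n1(n1+1)/2 = 19 - 4*5/2 = 19 - 10 = 9.
       U_Y = n1*n2 - U_X = 20 - 9 = 11.
Step 4: No ties, so the exact null distribution of U (based on enumerating the C(9,4) = 126 equally likely rank assignments) gives the two-sided p-value.
Step 5: p-value = 0.904762; compare to alpha = 0.1. fail to reject H0.

U_X = 9, p = 0.904762, fail to reject H0 at alpha = 0.1.


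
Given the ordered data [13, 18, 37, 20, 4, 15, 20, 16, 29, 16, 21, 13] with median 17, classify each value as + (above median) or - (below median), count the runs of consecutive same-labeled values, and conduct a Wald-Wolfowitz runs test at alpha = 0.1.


Step 1: Compute median = 17; label A = above, B = below.
Labels in order: BAAABBABABAB  (n_A = 6, n_B = 6)
Step 2: Count runs R = 9.
Step 3: Under H0 (random ordering), E[R] = 2*n_A*n_B/(n_A+n_B) + 1 = 2*6*6/12 + 1 = 7.0000.
        Var[R] = 2*n_A*n_B*(2*n_A*n_B - n_A - n_B) / ((n_A+n_B)^2 * (n_A+n_B-1)) = 4320/1584 = 2.7273.
        SD[R] = 1.6514.
Step 4: Continuity-corrected z = (R - 0.5 - E[R]) / SD[R] = (9 - 0.5 - 7.0000) / 1.6514 = 0.9083.
Step 5: Two-sided p-value via normal approximation = 2*(1 - Phi(|z|)) = 0.363722.
Step 6: alpha = 0.1. fail to reject H0.

R = 9, z = 0.9083, p = 0.363722, fail to reject H0.


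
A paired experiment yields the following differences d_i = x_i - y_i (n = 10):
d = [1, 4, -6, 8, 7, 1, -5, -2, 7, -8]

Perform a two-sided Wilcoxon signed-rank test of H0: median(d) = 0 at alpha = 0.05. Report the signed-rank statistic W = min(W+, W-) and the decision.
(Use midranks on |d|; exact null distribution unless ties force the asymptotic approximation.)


Step 1: Drop any zero differences (none here) and take |d_i|.
|d| = [1, 4, 6, 8, 7, 1, 5, 2, 7, 8]
Step 2: Midrank |d_i| (ties get averaged ranks).
ranks: |1|->1.5, |4|->4, |6|->6, |8|->9.5, |7|->7.5, |1|->1.5, |5|->5, |2|->3, |7|->7.5, |8|->9.5
Step 3: Attach original signs; sum ranks with positive sign and with negative sign.
W+ = 1.5 + 4 + 9.5 + 7.5 + 1.5 + 7.5 = 31.5
W- = 6 + 5 + 3 + 9.5 = 23.5
(Check: W+ + W- = 55 should equal n(n+1)/2 = 55.)
Step 4: Test statistic W = min(W+, W-) = 23.5.
Step 5: Ties in |d|, so use the tie-corrected normal approximation.
        E[W] = n(n+1)/4 = 10*11/4 = 27.5.
        Tie groups: |d|=1 (t=2), |d|=7 (t=2), |d|=8 (t=2); sum(t^3 - t) = 18.
        Var[W] = n(n+1)(2n+1)/24 - sum(t^3-t)/48 = 2310/24 - 18/48 = 95.875.
        z = (W - E[W]) / sqrt(Var[W]) = (23.5 - 27.5) / 9.7916 = -0.4085.
        Two-sided p = 2*Phi(z) = 0.682896.
Step 6: alpha = 0.05. fail to reject H0.

W+ = 31.5, W- = 23.5, W = min = 23.5, p = 0.682896, fail to reject H0.


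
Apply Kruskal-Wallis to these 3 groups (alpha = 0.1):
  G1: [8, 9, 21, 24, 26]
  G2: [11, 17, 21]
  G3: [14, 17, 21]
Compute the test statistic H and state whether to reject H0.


Step 1: Combine all N = 11 observations and assign midranks.
sorted (value, group, rank): (8,G1,1), (9,G1,2), (11,G2,3), (14,G3,4), (17,G2,5.5), (17,G3,5.5), (21,G1,8), (21,G2,8), (21,G3,8), (24,G1,10), (26,G1,11)
Step 2: Sum ranks within each group.
R_1 = 32 (n_1 = 5)
R_2 = 16.5 (n_2 = 3)
R_3 = 17.5 (n_3 = 3)
Step 3: H = 12/(N(N+1)) * sum(R_i^2/n_i) - 3(N+1)
     = 12/(11*12) * (32^2/5 + 16.5^2/3 + 17.5^2/3) - 3*12
     = 0.090909 * 397.633 - 36
     = 0.148485.
Step 4: Ties present; correction factor C = 1 - 30/(11^3 - 11) = 0.977273. Corrected H = 0.148485 / 0.977273 = 0.151938.
Step 5: Under H0, H ~ chi^2(2); p-value = 0.926845.
Step 6: alpha = 0.1. fail to reject H0.

H = 0.1519, df = 2, p = 0.926845, fail to reject H0.


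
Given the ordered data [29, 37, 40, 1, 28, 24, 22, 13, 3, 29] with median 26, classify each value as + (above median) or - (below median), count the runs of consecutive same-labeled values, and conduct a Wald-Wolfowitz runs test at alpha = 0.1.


Step 1: Compute median = 26; label A = above, B = below.
Labels in order: AAABABBBBA  (n_A = 5, n_B = 5)
Step 2: Count runs R = 5.
Step 3: Under H0 (random ordering), E[R] = 2*n_A*n_B/(n_A+n_B) + 1 = 2*5*5/10 + 1 = 6.0000.
        Var[R] = 2*n_A*n_B*(2*n_A*n_B - n_A - n_B) / ((n_A+n_B)^2 * (n_A+n_B-1)) = 2000/900 = 2.2222.
        SD[R] = 1.4907.
Step 4: Continuity-corrected z = (R + 0.5 - E[R]) / SD[R] = (5 + 0.5 - 6.0000) / 1.4907 = -0.3354.
Step 5: Two-sided p-value via normal approximation = 2*(1 - Phi(|z|)) = 0.737316.
Step 6: alpha = 0.1. fail to reject H0.

R = 5, z = -0.3354, p = 0.737316, fail to reject H0.


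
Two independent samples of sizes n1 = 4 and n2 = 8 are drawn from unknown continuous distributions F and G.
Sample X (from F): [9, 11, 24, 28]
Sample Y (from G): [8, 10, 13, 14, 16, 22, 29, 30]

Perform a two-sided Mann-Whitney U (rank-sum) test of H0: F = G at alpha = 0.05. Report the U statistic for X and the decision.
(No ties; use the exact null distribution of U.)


Step 1: Combine and sort all 12 observations; assign midranks.
sorted (value, group): (8,Y), (9,X), (10,Y), (11,X), (13,Y), (14,Y), (16,Y), (22,Y), (24,X), (28,X), (29,Y), (30,Y)
ranks: 8->1, 9->2, 10->3, 11->4, 13->5, 14->6, 16->7, 22->8, 24->9, 28->10, 29->11, 30->12
Step 2: Rank sum for X: R1 = 2 + 4 + 9 + 10 = 25.
Step 3: U_X = R1 - n1(n1+1)/2 = 25 - 4*5/2 = 25 - 10 = 15.
       U_Y = n1*n2 - U_X = 32 - 15 = 17.
Step 4: No ties, so the exact null distribution of U (based on enumerating the C(12,4) = 495 equally likely rank assignments) gives the two-sided p-value.
Step 5: p-value = 0.933333; compare to alpha = 0.05. fail to reject H0.

U_X = 15, p = 0.933333, fail to reject H0 at alpha = 0.05.


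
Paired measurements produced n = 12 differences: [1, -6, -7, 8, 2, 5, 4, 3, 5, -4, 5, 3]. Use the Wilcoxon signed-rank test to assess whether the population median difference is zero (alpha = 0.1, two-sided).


Step 1: Drop any zero differences (none here) and take |d_i|.
|d| = [1, 6, 7, 8, 2, 5, 4, 3, 5, 4, 5, 3]
Step 2: Midrank |d_i| (ties get averaged ranks).
ranks: |1|->1, |6|->10, |7|->11, |8|->12, |2|->2, |5|->8, |4|->5.5, |3|->3.5, |5|->8, |4|->5.5, |5|->8, |3|->3.5
Step 3: Attach original signs; sum ranks with positive sign and with negative sign.
W+ = 1 + 12 + 2 + 8 + 5.5 + 3.5 + 8 + 8 + 3.5 = 51.5
W- = 10 + 11 + 5.5 = 26.5
(Check: W+ + W- = 78 should equal n(n+1)/2 = 78.)
Step 4: Test statistic W = min(W+, W-) = 26.5.
Step 5: Ties in |d|, so use the tie-corrected normal approximation.
        E[W] = n(n+1)/4 = 12*13/4 = 39.
        Tie groups: |d|=3 (t=2), |d|=4 (t=2), |d|=5 (t=3); sum(t^3 - t) = 36.
        Var[W] = n(n+1)(2n+1)/24 - sum(t^3-t)/48 = 3900/24 - 36/48 = 161.75.
        z = (W - E[W]) / sqrt(Var[W]) = (26.5 - 39) / 12.7181 = -0.9829.
        Two-sided p = 2*Phi(z) = 0.325681.
Step 6: alpha = 0.1. fail to reject H0.

W+ = 51.5, W- = 26.5, W = min = 26.5, p = 0.325681, fail to reject H0.


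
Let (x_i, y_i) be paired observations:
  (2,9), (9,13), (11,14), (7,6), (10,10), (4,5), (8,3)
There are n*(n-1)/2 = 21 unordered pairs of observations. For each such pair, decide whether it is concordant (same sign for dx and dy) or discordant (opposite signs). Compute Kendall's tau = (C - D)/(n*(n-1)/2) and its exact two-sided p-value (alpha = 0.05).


Step 1: Enumerate the 21 unordered pairs (i,j) with i<j and classify each by sign(x_j-x_i) * sign(y_j-y_i).
  (1,2):dx=+7,dy=+4->C; (1,3):dx=+9,dy=+5->C; (1,4):dx=+5,dy=-3->D; (1,5):dx=+8,dy=+1->C
  (1,6):dx=+2,dy=-4->D; (1,7):dx=+6,dy=-6->D; (2,3):dx=+2,dy=+1->C; (2,4):dx=-2,dy=-7->C
  (2,5):dx=+1,dy=-3->D; (2,6):dx=-5,dy=-8->C; (2,7):dx=-1,dy=-10->C; (3,4):dx=-4,dy=-8->C
  (3,5):dx=-1,dy=-4->C; (3,6):dx=-7,dy=-9->C; (3,7):dx=-3,dy=-11->C; (4,5):dx=+3,dy=+4->C
  (4,6):dx=-3,dy=-1->C; (4,7):dx=+1,dy=-3->D; (5,6):dx=-6,dy=-5->C; (5,7):dx=-2,dy=-7->C
  (6,7):dx=+4,dy=-2->D
Step 2: C = 15, D = 6, total pairs = 21.
Step 3: tau = (C - D)/(n(n-1)/2) = (15 - 6)/21 = 0.428571.
Step 4: Exact two-sided p-value (enumerate n! = 5040 permutations of y under H0): p = 0.238889.
Step 5: alpha = 0.05. fail to reject H0.

tau_b = 0.4286 (C=15, D=6), p = 0.238889, fail to reject H0.


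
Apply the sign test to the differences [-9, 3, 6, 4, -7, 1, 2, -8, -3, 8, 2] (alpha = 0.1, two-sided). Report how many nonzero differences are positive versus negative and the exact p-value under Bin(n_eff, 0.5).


Step 1: Discard zero differences. Original n = 11; n_eff = number of nonzero differences = 11.
Nonzero differences (with sign): -9, +3, +6, +4, -7, +1, +2, -8, -3, +8, +2
Step 2: Count signs: positive = 7, negative = 4.
Step 3: Under H0: P(positive) = 0.5, so the number of positives S ~ Bin(11, 0.5).
Step 4: Two-sided exact p-value = sum of Bin(11,0.5) probabilities at or below the observed probability = 0.548828.
Step 5: alpha = 0.1. fail to reject H0.

n_eff = 11, pos = 7, neg = 4, p = 0.548828, fail to reject H0.


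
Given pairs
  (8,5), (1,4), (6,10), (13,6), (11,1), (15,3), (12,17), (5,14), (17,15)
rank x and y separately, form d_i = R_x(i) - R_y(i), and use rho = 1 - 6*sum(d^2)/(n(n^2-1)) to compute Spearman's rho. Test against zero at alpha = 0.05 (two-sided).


Step 1: Rank x and y separately (midranks; no ties here).
rank(x): 8->4, 1->1, 6->3, 13->7, 11->5, 15->8, 12->6, 5->2, 17->9
rank(y): 5->4, 4->3, 10->6, 6->5, 1->1, 3->2, 17->9, 14->7, 15->8
Step 2: d_i = R_x(i) - R_y(i); compute d_i^2.
  (4-4)^2=0, (1-3)^2=4, (3-6)^2=9, (7-5)^2=4, (5-1)^2=16, (8-2)^2=36, (6-9)^2=9, (2-7)^2=25, (9-8)^2=1
sum(d^2) = 104.
Step 3: rho = 1 - 6*104 / (9*(9^2 - 1)) = 1 - 624/720 = 0.133333.
Step 4: Under H0, t = rho * sqrt((n-2)/(1-rho^2)) = 0.3559 ~ t(7).
Step 5: Two-sided p-value from the t-distribution with 7 df = 0.732368.
Step 6: alpha = 0.05. fail to reject H0.

rho = 0.1333, p = 0.732368, fail to reject H0 at alpha = 0.05.
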